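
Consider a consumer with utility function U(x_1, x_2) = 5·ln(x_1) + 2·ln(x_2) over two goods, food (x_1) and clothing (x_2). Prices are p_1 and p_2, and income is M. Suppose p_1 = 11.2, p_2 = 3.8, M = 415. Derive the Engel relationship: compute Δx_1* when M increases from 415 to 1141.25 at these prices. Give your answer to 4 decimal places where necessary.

Δx_1* = 46.317

Tangency: MRS = (5/2)·x_2/x_1 = p_1/p_2.
So 5·p_2·x_2 = 2·p_1·x_1; combined with the budget, a share 5/7 of income goes to x_1.
Demand: x_1*(p_1,p_2,M) = 5/7·M/p_1 and x_2* = 2/7·M/p_2.
At p_1=11.2, p_2=3.8, M=415: x_1* = 5/7·415/11.2 = 26.4668.
At M' = 1141.25: x_1* = 72.7838. Change: 72.7838 − 26.4668 = 46.317.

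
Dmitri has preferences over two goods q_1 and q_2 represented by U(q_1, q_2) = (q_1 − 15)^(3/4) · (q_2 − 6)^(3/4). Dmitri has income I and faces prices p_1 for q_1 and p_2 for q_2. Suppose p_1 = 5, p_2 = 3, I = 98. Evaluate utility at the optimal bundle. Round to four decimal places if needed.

MRS = (q_2−6)/(q_1−15). Tangency with p_1/p_2 gives q_2−6 = (p_1/p_2)·(q_1−15).
Substituting into the budget: q_1* = 15 + 0.5·(I − 15·p_1 − 6·p_2)/p_1, and q_2* = 6 + 0.5·(…)/p_2.
Discretionary income = 98 − 15·5 − 6·3 = 5; q_1* = 15 + 0.5·5/5 = 15.5; q_2* = 6 + 0.5·5/3 = 6.8333.
Utility at the optimum: U(15.5, 6.8333) = 0.5186.

V = 0.5186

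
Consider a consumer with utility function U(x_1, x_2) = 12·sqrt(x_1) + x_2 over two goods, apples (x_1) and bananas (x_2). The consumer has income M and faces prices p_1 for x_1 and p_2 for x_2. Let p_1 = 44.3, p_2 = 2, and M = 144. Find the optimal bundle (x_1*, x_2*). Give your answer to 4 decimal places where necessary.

Utility is quasi-linear in x_2; the FOC for x_1 is 6/√x_1 = p_1/p_2.
Thus x_1* = (6·p_2/p_1)² — independent of M — with the rest of income spent on x_2.
Plugging in: x_1* = (6·2/44.3)² = 0.0734, x_2* = 70.3747.

x_1* = 0.0734, x_2* = 70.3747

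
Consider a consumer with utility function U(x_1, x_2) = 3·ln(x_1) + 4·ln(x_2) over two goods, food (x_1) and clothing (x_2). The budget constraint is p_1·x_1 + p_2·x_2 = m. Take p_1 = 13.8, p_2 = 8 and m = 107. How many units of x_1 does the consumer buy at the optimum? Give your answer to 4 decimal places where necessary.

x_1* = 3.323

Tangency: MRS = (3/4)·x_2/x_1 = p_1/p_2.
So 3·p_2·x_2 = 4·p_1·x_1; combined with the budget, a share 3/7 of income goes to x_1.
Demand: x_1*(p_1,p_2,m) = 3/7·m/p_1 and x_2* = 4/7·m/p_2.
At p_1=13.8, p_2=8, m=107: x_1* = 3/7·107/13.8 = 3.323.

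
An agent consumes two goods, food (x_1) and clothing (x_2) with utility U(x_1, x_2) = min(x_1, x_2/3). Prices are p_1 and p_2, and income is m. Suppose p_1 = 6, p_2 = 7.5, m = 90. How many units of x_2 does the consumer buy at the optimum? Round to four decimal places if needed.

x_2* = 9.4737

With perfect complements, no substitution: consume in ratio x_1:x_2 = 1:3.
Budget: p_1·x_1 + p_2·3·x_1 = m, so (p_1 + 3·p_2)·x_1 = m.
Demand: x_1*(p_1,p_2,m) = m/(p_1 + 3·p_2), x_2* = 3·m/(p_1 + 3·p_2).
Here 6 + 3·7.5 = 28.5, giving x_2* = 9.4737.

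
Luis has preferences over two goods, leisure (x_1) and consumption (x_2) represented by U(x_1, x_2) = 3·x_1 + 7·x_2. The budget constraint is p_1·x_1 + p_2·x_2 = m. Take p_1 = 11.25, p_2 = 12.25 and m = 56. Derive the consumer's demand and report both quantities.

x_2 gives more utility per dollar, so spend all income on x_2: x_2* = m/p_2, x_1* = 0.
Numerically: x_1* = 0, x_2* = 4.5714.

x_1* = 0, x_2* = 4.5714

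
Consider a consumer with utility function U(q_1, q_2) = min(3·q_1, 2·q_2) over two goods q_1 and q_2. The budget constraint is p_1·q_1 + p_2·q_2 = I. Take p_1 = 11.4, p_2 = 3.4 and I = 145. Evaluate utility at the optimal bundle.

V = 26.3636

Leontief preferences: the optimum is at the kink where q_1/2 = q_2/3, i.e. q_2 = (3/2)·q_1.
Budget: p_1·q_1 + p_2·(3/2)·q_1 = I, so (2·p_1 + 3·p_2)·q_1 = 2·I.
Demand: q_1*(p_1,p_2,I) = 2·I/(2·p_1 + 3·p_2), q_2* = 3·I/(2·p_1 + 3·p_2).
Here 2·11.4 + 3·3.4 = 33, giving q_1* = 8.7879 and q_2* = 13.1818.
Utility at the optimum: U(8.7879, 13.1818) = 26.3636.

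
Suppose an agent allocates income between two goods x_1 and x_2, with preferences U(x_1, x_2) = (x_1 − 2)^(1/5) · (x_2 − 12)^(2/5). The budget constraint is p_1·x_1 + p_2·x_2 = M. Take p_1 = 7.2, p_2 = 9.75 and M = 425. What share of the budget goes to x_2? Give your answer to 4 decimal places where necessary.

share on x_2 = 0.7358

MRS = (1/2)·(x_2−12)/(x_1−2). Tangency with p_1/p_2 gives x_2−12 = 2·(p_1/p_2)·(x_1−2).
Substituting into the budget: x_1* = 2 + 1/3·(M − 2·p_1 − 12·p_2)/p_1, and x_2* = 12 + 2/3·(…)/p_2.
Discretionary income = 425 − 2·7.2 − 12·9.75 = 293.6; x_1* = 2 + 1/3·293.6/7.2 = 15.5926; x_2* = 12 + 2/3·293.6/9.75 = 32.0752.
Expenditure on x_2: 9.75·32.0752 = 312.7333; share = 0.7358.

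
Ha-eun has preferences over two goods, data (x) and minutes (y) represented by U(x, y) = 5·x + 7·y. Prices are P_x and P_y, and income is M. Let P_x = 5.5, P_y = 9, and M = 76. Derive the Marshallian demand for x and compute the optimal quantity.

x* = 13.8182

Perfect substitutes: compare marginal utility per dollar. 5/P_x vs 7/P_y → 0.9091 vs 0.7778.
x gives more utility per dollar, so spend all income on x: x* = M/P_x, y* = 0.
Numerically: x* = 13.8182, y* = 0.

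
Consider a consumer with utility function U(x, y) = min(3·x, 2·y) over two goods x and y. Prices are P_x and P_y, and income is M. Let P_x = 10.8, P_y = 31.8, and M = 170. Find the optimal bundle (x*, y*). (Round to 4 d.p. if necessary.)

x* = 2.906, y* = 4.359

With perfect complements, no substitution: consume in ratio x:y = 2:3.
Budget: P_x·x + P_y·(3/2)·x = M, so (2·P_x + 3·P_y)·x = 2·M.
Demand: x*(P_x,P_y,M) = 2·M/(2·P_x + 3·P_y), y* = 3·M/(2·P_x + 3·P_y).
Here 2·10.8 + 3·31.8 = 117, giving x* = 2.906 and y* = 4.359.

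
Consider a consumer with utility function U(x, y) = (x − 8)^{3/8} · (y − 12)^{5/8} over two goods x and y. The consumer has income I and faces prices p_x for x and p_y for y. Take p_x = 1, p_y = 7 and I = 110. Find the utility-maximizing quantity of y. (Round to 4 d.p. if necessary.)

Let x' = x−8, y' = y−12. MRS = (3/5)·y'/x' = p_x/p_y.
After buying the subsistence bundle (8, 12), a share 0.375 of the remaining income goes to x: x* = 8 + 0.375·(I − 8p_x − 12p_y)/p_x.
Discretionary income = 110 − 8·1 − 12·7 = 18; y* = 12 + 0.625·18/7 = 13.6071.

y* = 13.6071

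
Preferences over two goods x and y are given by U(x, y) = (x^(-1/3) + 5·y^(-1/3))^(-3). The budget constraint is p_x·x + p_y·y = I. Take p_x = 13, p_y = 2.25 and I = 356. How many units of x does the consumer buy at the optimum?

MU_x ∝ x^(-4/3), MU_y ∝ 5·y^(-4/3), so MRS = (1/5)·(y/x)^(4/3) = p_x/p_y.
Solve for the ratio: y/x = [5·p_x/p_y]^(0.75).
With the ratio pinned down, the budget gives x* = I/(p_x + p_y·(y/x)) and y* = (y/x)·x*.
Numerically y/x = 12.460863, so x* = 356/(13 + 2.25·12.460863) = 8.6751.

x* = 8.6751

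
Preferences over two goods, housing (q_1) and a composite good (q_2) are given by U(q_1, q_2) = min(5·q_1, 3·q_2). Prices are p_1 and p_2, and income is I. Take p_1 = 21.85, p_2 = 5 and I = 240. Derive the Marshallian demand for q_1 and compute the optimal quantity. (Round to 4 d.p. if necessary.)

q_1* = 7.9514

With perfect complements, no substitution: consume in ratio q_1:q_2 = 3:5.
Budget: p_1·q_1 + p_2·(5/3)·q_1 = I, so (3·p_1 + 5·p_2)·q_1 = 3·I.
Demand: q_1*(p_1,p_2,I) = 3·I/(3·p_1 + 5·p_2), q_2* = 5·I/(3·p_1 + 5·p_2).
Here 3·21.85 + 5·5 = 90.55, giving q_1* = 7.9514.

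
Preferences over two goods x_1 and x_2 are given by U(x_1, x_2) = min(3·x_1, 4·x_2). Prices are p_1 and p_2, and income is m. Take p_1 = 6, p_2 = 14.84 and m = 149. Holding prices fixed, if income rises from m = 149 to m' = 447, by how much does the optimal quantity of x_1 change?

Leontief preferences: the optimum is at the kink where x_1/4 = x_2/3, i.e. x_2 = (3/4)·x_1.
Budget: p_1·x_1 + p_2·(3/4)·x_1 = m, so (4·p_1 + 3·p_2)·x_1 = 4·m.
Demand: x_1*(p_1,p_2,m) = 4·m/(4·p_1 + 3·p_2), x_2* = 3·m/(4·p_1 + 3·p_2).
Here 4·6 + 3·14.84 = 68.52, giving x_1* = 8.6982.
At m' = 447: x_1* = 26.0946. Change: 26.0946 − 8.6982 = 17.3964.

Δx_1* = 17.3964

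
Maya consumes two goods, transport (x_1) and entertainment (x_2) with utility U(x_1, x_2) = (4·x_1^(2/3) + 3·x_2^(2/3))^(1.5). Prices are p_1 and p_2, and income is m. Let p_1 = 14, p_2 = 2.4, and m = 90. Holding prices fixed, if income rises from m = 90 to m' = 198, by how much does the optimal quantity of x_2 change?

Substitute x_2 = (x_2/x_1)·x_1 into the budget: x_1* = m/(p_1 + p_2·(x_2/x_1)).
Numerically x_2/x_1 = 83.740234, so x_1* = 90/(14 + 2.4·83.740234) = 0.4187 and x_2* = 83.740234·0.4187 = 35.0579.
At m' = 198: x_2* = 77.1273. Change: 77.1273 − 35.0579 = 42.0694.

Δx_2* = 42.0694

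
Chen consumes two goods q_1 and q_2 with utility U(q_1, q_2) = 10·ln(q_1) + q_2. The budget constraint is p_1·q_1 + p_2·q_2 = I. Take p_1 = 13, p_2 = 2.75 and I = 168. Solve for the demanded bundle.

Set MRS = p_1/p_2: (10/q_1)/1 = p_1/p_2.
So q_1*(p_1,p_2) = 10·p_2/p_1, independent of income; and q_2* = (I − 10·p_2)/p_2.
At the given prices: q_1* = 10·2.75/13 = 2.1154, and q_2* = 51.0909.

q_1* = 2.1154, q_2* = 51.0909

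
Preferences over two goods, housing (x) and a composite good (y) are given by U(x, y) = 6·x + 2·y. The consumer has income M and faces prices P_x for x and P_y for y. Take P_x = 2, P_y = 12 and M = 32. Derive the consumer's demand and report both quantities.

Perfect substitutes: compare marginal utility per dollar. 6/P_x vs 2/P_y → 3 vs 0.1667.
x gives more utility per dollar, so spend all income on x: x* = M/P_x, y* = 0.
Numerically: x* = 16, y* = 0.

x* = 16, y* = 0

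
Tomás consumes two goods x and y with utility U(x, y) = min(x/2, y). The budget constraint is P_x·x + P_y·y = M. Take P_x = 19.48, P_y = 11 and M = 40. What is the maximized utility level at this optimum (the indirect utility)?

V = 0.8006

Leontief preferences: the optimum is at the kink where x/2 = y/1, i.e. y = (1/2)·x.
Budget: P_x·x + P_y·(1/2)·x = M, so (2·P_x + P_y)·x = 2·M.
Demand: x*(P_x,P_y,M) = 2·M/(2·P_x + P_y), y* = M/(2·P_x + P_y).
Here 2·19.48 + 11 = 49.96, giving x* = 1.6013 and y* = 0.8006.
Utility at the optimum: U(1.6013, 0.8006) = 0.8006.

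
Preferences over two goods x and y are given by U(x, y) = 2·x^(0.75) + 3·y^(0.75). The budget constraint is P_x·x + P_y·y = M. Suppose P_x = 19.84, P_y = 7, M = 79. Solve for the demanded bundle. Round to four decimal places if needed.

x* = 0.0342, y* = 11.1886

Numerically y/x = 326.692788, so x* = 79/(19.84 + 7·326.692788) = 0.0342 and y* = 326.692788·0.0342 = 11.1886.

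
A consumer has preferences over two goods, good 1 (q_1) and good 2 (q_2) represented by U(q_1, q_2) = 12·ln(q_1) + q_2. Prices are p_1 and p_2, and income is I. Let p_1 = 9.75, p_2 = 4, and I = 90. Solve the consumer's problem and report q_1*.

q_1* = 4.9231

Set MRS = p_1/p_2: (12/q_1)/1 = p_1/p_2.
So q_1*(p_1,p_2) = 12·p_2/p_1, independent of income; and q_2* = (I − 12·p_2)/p_2.
At the given prices: q_1* = 12·4/9.75 = 4.9231.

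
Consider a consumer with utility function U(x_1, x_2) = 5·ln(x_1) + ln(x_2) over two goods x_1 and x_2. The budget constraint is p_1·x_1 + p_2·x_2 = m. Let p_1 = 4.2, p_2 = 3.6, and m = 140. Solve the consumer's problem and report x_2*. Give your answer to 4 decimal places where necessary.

MU_x_1/MU_x_2 = (5·x_2)/(x_1); tangency sets this equal to p_1/p_2.
So 5·p_2·x_2 = p_1·x_1; combined with the budget, a share 5/6 of income goes to x_1.
Demand: x_1*(p_1,p_2,m) = 5/6·m/p_1 and x_2* = 1/6·m/p_2.
At p_1=4.2, p_2=3.6, m=140: x_2* = 1/6·140/3.6 = 6.4815.

x_2* = 6.4815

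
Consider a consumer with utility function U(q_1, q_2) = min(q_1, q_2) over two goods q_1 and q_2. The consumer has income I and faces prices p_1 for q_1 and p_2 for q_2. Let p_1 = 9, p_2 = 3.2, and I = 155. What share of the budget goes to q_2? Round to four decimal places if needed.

Demand: q_1*(p_1,p_2,I) = I/(p_1 + p_2), q_2* = I/(p_1 + p_2).
Here 9 + 3.2 = 12.2, giving q_1* = 12.7049 and q_2* = 12.7049.
Expenditure on q_2: 3.2·12.7049 = 40.6557; share = 0.2623.

share on q_2 = 0.2623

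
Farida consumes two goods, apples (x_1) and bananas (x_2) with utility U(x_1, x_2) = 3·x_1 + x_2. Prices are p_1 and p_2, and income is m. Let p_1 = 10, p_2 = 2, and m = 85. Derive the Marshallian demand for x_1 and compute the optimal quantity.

Linear utility — the consumer picks whichever good has higher MU/price: 3/10 = 0.3 vs 1/2 = 0.5.
x_2 gives more utility per dollar, so spend all income on x_2: x_2* = m/p_2, x_1* = 0.
Numerically: x_1* = 0, x_2* = 42.5.

x_1* = 0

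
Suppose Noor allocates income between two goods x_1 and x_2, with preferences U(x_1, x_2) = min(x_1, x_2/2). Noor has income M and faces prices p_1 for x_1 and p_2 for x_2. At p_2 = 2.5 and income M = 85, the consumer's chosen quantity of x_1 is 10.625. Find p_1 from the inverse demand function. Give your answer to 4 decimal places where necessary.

p_1 = 3

Leontief preferences: the optimum is at the kink where x_1/1 = x_2/2, i.e. x_2 = 2·x_1.
Budget: p_1·x_1 + p_2·2·x_1 = M, so (p_1 + 2·p_2)·x_1 = M.
Demand: x_1*(p_1,p_2,M) = M/(p_1 + 2·p_2), x_2* = 2·M/(p_1 + 2·p_2).
Set x_1* = 10.625 in the demand function and solve for p_1: p_1 = 3.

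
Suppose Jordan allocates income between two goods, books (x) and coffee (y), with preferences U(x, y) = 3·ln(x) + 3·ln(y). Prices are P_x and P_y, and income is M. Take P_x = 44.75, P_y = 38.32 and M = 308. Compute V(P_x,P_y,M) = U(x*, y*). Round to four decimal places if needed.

V = 7.8805

Tangency: MRS = y/x = P_x/P_y.
Rearranging, P_y·y = P_x·x. Substituting into the budget gives P_x·x·(1 + 1) = M.
Demand: x*(P_x,P_y,M) = 0.5·M/P_x and y* = 0.5·M/P_y.
At P_x=44.75, P_y=38.32, M=308: x* = 0.5·308/44.75 = 3.4413, y* = 4.0188.
Utility at the optimum: U(3.4413, 4.0188) = 7.8805.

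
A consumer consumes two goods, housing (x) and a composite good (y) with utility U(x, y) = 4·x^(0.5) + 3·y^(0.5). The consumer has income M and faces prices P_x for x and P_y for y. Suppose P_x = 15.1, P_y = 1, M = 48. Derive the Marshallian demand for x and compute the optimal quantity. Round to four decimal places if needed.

x* = 0.3348

Numerically y/x = 128.255625, so x* = 48/(15.1 + 1·128.255625) = 0.3348.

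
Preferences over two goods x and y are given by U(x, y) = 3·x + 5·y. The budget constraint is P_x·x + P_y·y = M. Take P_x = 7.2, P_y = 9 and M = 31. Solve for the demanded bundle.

Perfect substitutes: compare marginal utility per dollar. 3/P_x vs 5/P_y → 0.4167 vs 0.5556.
y gives more utility per dollar, so spend all income on y: y* = M/P_y, x* = 0.
Numerically: x* = 0, y* = 3.4444.

x* = 0, y* = 3.4444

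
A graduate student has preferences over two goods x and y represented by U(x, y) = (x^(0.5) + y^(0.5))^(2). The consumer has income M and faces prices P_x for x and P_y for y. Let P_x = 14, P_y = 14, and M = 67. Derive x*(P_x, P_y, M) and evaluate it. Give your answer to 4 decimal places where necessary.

x* = 2.3929

From the CES first-order condition, (y/x)^(0.5) = P_x/P_y.
Hence y/x = (P_x/P_y)^(1/(0.5)), i.e. raised to the 2 power.
With the ratio pinned down, the budget gives x* = M/(P_x + P_y·(y/x)) and y* = (y/x)·x*.
Numerically y/x = 1, so x* = 67/(14 + 14·1) = 2.3929.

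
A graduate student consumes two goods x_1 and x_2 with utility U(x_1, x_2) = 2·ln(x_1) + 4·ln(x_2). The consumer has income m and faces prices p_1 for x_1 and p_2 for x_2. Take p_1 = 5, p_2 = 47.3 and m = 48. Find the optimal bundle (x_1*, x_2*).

x_1* = 3.2, x_2* = 0.6765

The MRS is (1/2)·x_2/x_1. Set MRS = p_1/p_2.
So 2·p_2·x_2 = 4·p_1·x_1; combined with the budget, a share 1/3 of income goes to x_1.
Demand: x_1*(p_1,p_2,m) = 1/3·m/p_1 and x_2* = 2/3·m/p_2.
At p_1=5, p_2=47.3, m=48: x_1* = 1/3·48/5 = 3.2, x_2* = 0.6765.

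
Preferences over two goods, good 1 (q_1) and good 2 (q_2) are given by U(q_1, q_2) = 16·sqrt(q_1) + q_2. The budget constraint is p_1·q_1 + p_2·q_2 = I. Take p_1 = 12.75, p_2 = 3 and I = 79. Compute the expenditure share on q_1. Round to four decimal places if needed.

share on q_1 = 0.5719

Set MRS = p_1/p_2: 8·q_1^(−1/2) = p_1/p_2.
Thus q_1* = (8·p_2/p_1)² — independent of I — with the rest of income spent on q_2.
Plugging in: q_1* = (8·3/12.75)² = 3.5433, q_2* = 11.2745.
Expenditure on q_1: 12.75·3.5433 = 45.1765; share = 0.5719.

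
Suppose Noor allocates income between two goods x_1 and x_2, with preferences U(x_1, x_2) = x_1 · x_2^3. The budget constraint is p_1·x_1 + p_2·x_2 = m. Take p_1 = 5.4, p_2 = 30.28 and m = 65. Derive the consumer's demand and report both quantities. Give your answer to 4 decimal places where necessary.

At p_1=5.4, p_2=30.28, m=65: x_1* = 0.25·65/5.4 = 3.0093, x_2* = 1.61.

x_1* = 3.0093, x_2* = 1.61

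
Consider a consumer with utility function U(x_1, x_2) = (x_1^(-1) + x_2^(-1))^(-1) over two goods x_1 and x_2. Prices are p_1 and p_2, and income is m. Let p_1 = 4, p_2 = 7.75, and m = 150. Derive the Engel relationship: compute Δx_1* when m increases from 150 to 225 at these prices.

Δx_1* = 7.8388

MRS = MU_x_1/MU_x_2 = (x_2/x_1)^(2). Set equal to p_1/p_2.
Hence x_2/x_1 = (p_1/p_2)^(1/(2)), i.e. raised to the 0.5 power.
With the ratio pinned down, the budget gives x_1* = m/(p_1 + p_2·(x_2/x_1)) and x_2* = (x_2/x_1)·x_1*.
Numerically x_2/x_1 = 0.718421, so x_1* = 150/(4 + 7.75·0.718421) = 15.6776.
At m' = 225: x_1* = 23.5165. Change: 23.5165 − 15.6776 = 7.8388.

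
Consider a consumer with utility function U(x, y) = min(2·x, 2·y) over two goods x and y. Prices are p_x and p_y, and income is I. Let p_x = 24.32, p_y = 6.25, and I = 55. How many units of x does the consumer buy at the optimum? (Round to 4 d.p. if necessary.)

x* = 1.7991

With perfect complements, no substitution: consume in ratio x:y = 2:2.
Budget: p_x·x + p_y·x = I, so (2·p_x + 2·p_y)·x = 2·I.
Demand: x*(p_x,p_y,I) = 2·I/(2·p_x + 2·p_y), y* = 2·I/(2·p_x + 2·p_y).
Here 2·24.32 + 2·6.25 = 61.14, giving x* = 1.7991.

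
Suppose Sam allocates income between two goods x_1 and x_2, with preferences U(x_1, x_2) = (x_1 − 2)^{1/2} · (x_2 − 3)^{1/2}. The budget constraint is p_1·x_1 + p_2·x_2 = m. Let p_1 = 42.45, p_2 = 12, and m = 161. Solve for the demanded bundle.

x_1* = 2.4723, x_2* = 4.6708

MRS = (x_2−3)/(x_1−2). Tangency with p_1/p_2 gives x_2−3 = (p_1/p_2)·(x_1−2).
Substituting into the budget: x_1* = 2 + 0.5·(m − 2·p_1 − 3·p_2)/p_1, and x_2* = 3 + 0.5·(…)/p_2.
Discretionary income = 161 − 2·42.45 − 3·12 = 40.1; x_1* = 2 + 0.5·40.1/42.45 = 2.4723; x_2* = 3 + 0.5·40.1/12 = 4.6708.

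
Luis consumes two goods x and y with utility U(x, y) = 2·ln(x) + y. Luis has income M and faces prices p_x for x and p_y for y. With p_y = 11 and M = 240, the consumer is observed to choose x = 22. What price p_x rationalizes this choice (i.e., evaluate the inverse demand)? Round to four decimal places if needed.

p_x = 1

MU_x = 2/x, MU_y = 1. Tangency: 2/x = p_x/p_y.
So x*(p_x,p_y) = 2·p_y/p_x, independent of income; and y* = (M − 2·p_y)/p_y.
Set x* = 22 in the demand function and solve for p_x: p_x = 1.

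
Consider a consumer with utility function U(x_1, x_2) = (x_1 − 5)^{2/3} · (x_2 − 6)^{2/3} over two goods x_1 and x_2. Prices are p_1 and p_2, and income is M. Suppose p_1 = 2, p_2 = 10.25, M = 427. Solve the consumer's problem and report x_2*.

x_2* = 23.3415

MRS = (x_2−6)/(x_1−5). Tangency with p_1/p_2 gives x_2−6 = (p_1/p_2)·(x_1−5).
After buying the subsistence bundle (5, 6), a share 0.5 of the remaining income goes to x_1: x_1* = 5 + 0.5·(M − 5p_1 − 6p_2)/p_1.
Discretionary income = 427 − 5·2 − 6·10.25 = 355.5; x_2* = 6 + 0.5·355.5/10.25 = 23.3415.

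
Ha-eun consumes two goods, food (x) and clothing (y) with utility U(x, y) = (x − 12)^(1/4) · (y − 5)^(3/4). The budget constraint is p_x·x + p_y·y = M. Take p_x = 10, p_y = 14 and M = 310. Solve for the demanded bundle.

x* = 15, y* = 11.4286

Let x' = x−12, y' = y−5. MRS = (1/3)·y'/x' = p_x/p_y.
Substituting into the budget: x* = 12 + 0.25·(M − 12·p_x − 5·p_y)/p_x, and y* = 5 + 0.75·(…)/p_y.
Discretionary income = 310 − 12·10 − 5·14 = 120; x* = 12 + 0.25·120/10 = 15; y* = 5 + 0.75·120/14 = 11.4286.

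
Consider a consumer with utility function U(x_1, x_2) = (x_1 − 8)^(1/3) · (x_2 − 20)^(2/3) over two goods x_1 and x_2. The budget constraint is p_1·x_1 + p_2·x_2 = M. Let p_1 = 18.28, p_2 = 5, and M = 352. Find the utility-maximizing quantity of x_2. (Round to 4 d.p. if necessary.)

This is Cobb-Douglas in (x_1−8, x_2−20): tangency gives 1/3·p_2·(x_2−20) = 2/3·p_1·(x_1−8).
After buying the subsistence bundle (8, 20), a share 1/3 of the remaining income goes to x_1: x_1* = 8 + 1/3·(M − 8p_1 − 20p_2)/p_1.
Discretionary income = 352 − 8·18.28 − 20·5 = 105.76; x_2* = 20 + 2/3·105.76/5 = 34.1013.

x_2* = 34.1013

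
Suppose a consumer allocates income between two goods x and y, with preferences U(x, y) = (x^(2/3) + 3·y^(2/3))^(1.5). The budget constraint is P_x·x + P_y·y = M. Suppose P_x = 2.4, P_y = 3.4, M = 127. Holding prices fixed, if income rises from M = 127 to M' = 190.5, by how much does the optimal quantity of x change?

MU_x ∝ x^(-1/3), MU_y ∝ 3·y^(-1/3), so MRS = (1/3)·(y/x)^(1/3) = P_x/P_y.
Hence y/x = (3·P_x/P_y)^(1/(1/3)), i.e. raised to the 3 power.
With the ratio pinned down, the budget gives x* = M/(P_x + P_y·(y/x)) and y* = (y/x)·x*.
Numerically y/x = 9.496438, so x* = 127/(2.4 + 3.4·9.496438) = 3.6612.
At M' = 190.5: x* = 5.4918. Change: 5.4918 − 3.6612 = 1.8306.

Δx* = 1.8306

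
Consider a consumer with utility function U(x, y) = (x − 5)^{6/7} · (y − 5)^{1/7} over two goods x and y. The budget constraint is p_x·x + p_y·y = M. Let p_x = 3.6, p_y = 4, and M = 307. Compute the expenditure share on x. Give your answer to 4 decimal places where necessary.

share on x = 0.8097

Substituting into the budget: x* = 5 + 6/7·(M − 5·p_x − 5·p_y)/p_x, and y* = 5 + 1/7·(…)/p_y.
Discretionary income = 307 − 5·3.6 − 5·4 = 269; x* = 5 + 6/7·269/3.6 = 69.0476; y* = 5 + 1/7·269/4 = 14.6071.
Expenditure on x: 3.6·69.0476 = 248.5714; share = 0.8097.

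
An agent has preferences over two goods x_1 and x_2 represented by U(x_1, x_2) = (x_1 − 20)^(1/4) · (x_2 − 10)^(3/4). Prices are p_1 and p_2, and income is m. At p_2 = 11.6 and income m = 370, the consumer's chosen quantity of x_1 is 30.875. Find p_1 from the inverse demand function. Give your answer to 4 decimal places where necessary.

p_1 = 4

MRS = (1/3)·(x_2−10)/(x_1−20). Tangency with p_1/p_2 gives x_2−10 = 3·(p_1/p_2)·(x_1−20).
After buying the subsistence bundle (20, 10), a share 0.25 of the remaining income goes to x_1: x_1* = 20 + 0.25·(m − 20p_1 − 10p_2)/p_1.
Set x_1* = 30.875 in the demand function and solve for p_1: p_1 = 4.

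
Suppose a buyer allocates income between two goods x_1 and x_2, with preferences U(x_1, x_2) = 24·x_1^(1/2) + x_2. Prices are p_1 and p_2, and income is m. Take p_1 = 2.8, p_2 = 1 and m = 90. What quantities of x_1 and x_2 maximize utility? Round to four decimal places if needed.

Utility is quasi-linear in x_2; the FOC for x_1 is 12/√x_1 = p_1/p_2.
Solve: √x_1 = 12·p_2/p_1, so x_1*(p_1,p_2) = (12·p_2/p_1)², and x_2* = (m − p_1·x_1*)/p_2.
Plugging in: x_1* = (12·1/2.8)² = 18.3673, x_2* = 38.5714.

x_1* = 18.3673, x_2* = 38.5714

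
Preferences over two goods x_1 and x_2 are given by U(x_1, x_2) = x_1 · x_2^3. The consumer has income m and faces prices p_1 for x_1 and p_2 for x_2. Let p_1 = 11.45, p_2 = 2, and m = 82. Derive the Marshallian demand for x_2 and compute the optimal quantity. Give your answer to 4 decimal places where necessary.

x_2* = 30.75

MU_x_1/MU_x_2 = (x_2)/(3·x_1); tangency sets this equal to p_1/p_2.
Rearranging, p_2·x_2 = 3·p_1·x_1. Substituting into the budget gives p_1·x_1·(1 + 3) = m.
Demand: x_1*(p_1,p_2,m) = 0.25·m/p_1 and x_2* = 0.75·m/p_2.
At p_1=11.45, p_2=2, m=82: x_2* = 0.75·82/2 = 30.75.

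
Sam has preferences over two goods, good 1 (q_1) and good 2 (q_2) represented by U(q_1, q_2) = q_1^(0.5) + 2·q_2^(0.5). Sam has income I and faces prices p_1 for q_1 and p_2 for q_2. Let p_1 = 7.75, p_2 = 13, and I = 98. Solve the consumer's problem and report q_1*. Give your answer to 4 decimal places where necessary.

MRS = MU_q_1/MU_q_2 = (1/2)·(q_2/q_1)^(0.5). Set equal to p_1/p_2.
Solve for the ratio: q_2/q_1 = [2·p_1/p_2]^(2).
With the ratio pinned down, the budget gives q_1* = I/(p_1 + p_2·(q_2/q_1)) and q_2* = (q_2/q_1)·q_1*.
Numerically q_2/q_1 = 1.421598, so q_1* = 98/(7.75 + 13·1.421598) = 3.7361.

q_1* = 3.7361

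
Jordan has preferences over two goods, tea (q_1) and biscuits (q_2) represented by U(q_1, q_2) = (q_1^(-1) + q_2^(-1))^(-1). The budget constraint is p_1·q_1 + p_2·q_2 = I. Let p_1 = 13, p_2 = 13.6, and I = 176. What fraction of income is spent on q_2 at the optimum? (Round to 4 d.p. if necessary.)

Numerically q_2/q_1 = 0.977692, so q_1* = 176/(13 + 13.6·0.977692) = 6.6929 and q_2* = 0.977692·6.6929 = 6.5436.
Expenditure on q_2: 13.6·6.5436 = 88.9926; share = 0.5056.

share on q_2 = 0.5056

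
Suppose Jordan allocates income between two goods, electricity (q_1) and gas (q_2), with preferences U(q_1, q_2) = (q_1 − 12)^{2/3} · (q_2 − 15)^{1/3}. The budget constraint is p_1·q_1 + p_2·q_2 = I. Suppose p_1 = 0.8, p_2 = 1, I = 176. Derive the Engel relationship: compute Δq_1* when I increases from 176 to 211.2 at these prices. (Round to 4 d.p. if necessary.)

Δq_1* = 29.3333

This is Cobb-Douglas in (q_1−12, q_2−15): tangency gives 2/3·p_2·(q_2−15) = 1/3·p_1·(q_1−12).
Substituting into the budget: q_1* = 12 + 2/3·(I − 12·p_1 − 15·p_2)/p_1, and q_2* = 15 + 1/3·(…)/p_2.
Discretionary income = 176 − 12·0.8 − 15·1 = 151.4; q_1* = 12 + 2/3·151.4/0.8 = 138.1667.
At I' = 211.2: q_1* = 167.5. Change: 167.5 − 138.1667 = 29.3333.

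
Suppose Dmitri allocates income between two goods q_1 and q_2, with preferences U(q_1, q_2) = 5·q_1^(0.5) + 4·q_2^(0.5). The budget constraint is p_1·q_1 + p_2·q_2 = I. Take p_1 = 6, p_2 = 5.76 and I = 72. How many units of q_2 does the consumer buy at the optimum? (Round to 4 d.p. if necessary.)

With the ratio pinned down, the budget gives q_1* = I/(p_1 + p_2·(q_2/q_1)) and q_2* = (q_2/q_1)·q_1*.
Numerically q_2/q_1 = 0.694444, so q_1* = 72/(6 + 5.76·0.694444) = 7.2 and q_2* = 0.694444·7.2 = 5.

q_2* = 5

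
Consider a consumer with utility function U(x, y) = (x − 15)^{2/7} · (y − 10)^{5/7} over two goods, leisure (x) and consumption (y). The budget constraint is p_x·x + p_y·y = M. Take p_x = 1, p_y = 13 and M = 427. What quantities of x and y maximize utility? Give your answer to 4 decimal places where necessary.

Discretionary income = 427 − 15·1 − 10·13 = 282; x* = 15 + 2/7·282/1 = 95.5714; y* = 10 + 5/7·282/13 = 25.4945.

x* = 95.5714, y* = 25.4945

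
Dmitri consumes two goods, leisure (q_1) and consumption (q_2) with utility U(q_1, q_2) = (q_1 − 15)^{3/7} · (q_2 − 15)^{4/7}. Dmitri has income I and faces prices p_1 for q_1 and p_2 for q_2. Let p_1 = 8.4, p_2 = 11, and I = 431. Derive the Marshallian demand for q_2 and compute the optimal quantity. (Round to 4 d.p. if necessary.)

q_2* = 22.2727

Substituting into the budget: q_1* = 15 + 3/7·(I − 15·p_1 − 15·p_2)/p_1, and q_2* = 15 + 4/7·(…)/p_2.
Discretionary income = 431 − 15·8.4 − 15·11 = 140; q_2* = 15 + 4/7·140/11 = 22.2727.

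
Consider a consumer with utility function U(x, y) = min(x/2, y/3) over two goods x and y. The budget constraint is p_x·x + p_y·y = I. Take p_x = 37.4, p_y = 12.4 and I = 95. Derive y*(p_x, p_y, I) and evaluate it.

Demand: x*(p_x,p_y,I) = 2·I/(2·p_x + 3·p_y), y* = 3·I/(2·p_x + 3·p_y).
Here 2·37.4 + 3·12.4 = 112, giving y* = 2.5446.

y* = 2.5446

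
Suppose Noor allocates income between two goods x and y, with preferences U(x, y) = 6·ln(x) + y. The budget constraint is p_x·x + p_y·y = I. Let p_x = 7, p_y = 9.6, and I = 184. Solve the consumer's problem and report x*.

x* = 8.2286

Set MRS = p_x/p_y: (6/x)/1 = p_x/p_y.
So x*(p_x,p_y) = 6·p_y/p_x, independent of income; and y* = (I − 6·p_y)/p_y.
At the given prices: x* = 6·9.6/7 = 8.2286.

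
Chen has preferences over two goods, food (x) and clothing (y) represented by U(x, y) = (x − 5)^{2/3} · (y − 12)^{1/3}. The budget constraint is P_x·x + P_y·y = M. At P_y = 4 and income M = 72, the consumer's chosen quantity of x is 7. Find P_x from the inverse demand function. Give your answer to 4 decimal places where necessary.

Let x' = x−5, y' = y−12. MRS = 2·y'/x' = P_x/P_y.
Substituting into the budget: x* = 5 + 2/3·(M − 5·P_x − 12·P_y)/P_x, and y* = 12 + 1/3·(…)/P_y.
Set x* = 7 in the demand function and solve for P_x: P_x = 3.

P_x = 3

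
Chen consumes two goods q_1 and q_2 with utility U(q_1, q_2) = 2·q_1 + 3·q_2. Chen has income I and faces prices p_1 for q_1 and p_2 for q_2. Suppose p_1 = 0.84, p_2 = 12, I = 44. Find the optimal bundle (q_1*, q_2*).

q_1* = 52.381, q_2* = 0

Linear utility — the consumer picks whichever good has higher MU/price: 2/0.84 = 2.381 vs 3/12 = 0.25.
q_1 gives more utility per dollar, so spend all income on q_1: q_1* = I/p_1, q_2* = 0.
Numerically: q_1* = 52.381, q_2* = 0.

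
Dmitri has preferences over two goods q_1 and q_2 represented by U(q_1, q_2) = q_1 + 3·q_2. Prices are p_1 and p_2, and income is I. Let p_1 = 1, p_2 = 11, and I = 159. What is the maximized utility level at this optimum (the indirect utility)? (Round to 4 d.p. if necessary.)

Perfect substitutes: compare marginal utility per dollar. 1/p_1 vs 3/p_2 → 1 vs 0.2727.
q_1 gives more utility per dollar, so spend all income on q_1: q_1* = I/p_1, q_2* = 0.
Numerically: q_1* = 159, q_2* = 0.
Utility at the optimum: U(159, 0) = 159.

V = 159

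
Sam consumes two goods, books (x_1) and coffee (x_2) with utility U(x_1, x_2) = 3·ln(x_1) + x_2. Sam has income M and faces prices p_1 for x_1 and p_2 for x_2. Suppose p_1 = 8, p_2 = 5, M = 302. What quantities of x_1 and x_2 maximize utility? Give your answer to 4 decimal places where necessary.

x_1* = 1.875, x_2* = 57.4

MU_x_1 = 3/x_1, MU_x_2 = 1. Tangency: 3/x_1 = p_1/p_2.
So x_1*(p_1,p_2) = 3·p_2/p_1, independent of income; and x_2* = (M − 3·p_2)/p_2.
At the given prices: x_1* = 3·5/8 = 1.875, and x_2* = 57.4.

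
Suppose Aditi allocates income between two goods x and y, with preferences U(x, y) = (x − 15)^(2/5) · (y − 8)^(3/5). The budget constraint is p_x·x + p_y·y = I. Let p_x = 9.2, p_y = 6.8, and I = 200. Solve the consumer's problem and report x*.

x* = 15.3304

Discretionary income = 200 − 15·9.2 − 8·6.8 = 7.6; x* = 15 + 0.4·7.6/9.2 = 15.3304.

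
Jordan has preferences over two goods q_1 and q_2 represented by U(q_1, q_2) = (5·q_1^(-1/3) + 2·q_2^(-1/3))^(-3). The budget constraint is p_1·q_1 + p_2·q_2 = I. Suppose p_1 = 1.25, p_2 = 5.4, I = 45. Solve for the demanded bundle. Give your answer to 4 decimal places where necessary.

MU_q_1 ∝ 5·q_1^(-4/3), MU_q_2 ∝ 2·q_2^(-4/3), so MRS = (5/2)·(q_2/q_1)^(4/3) = p_1/p_2.
Solve for the ratio: q_2/q_1 = [(2/5)·p_1/p_2]^(0.75).
Substitute q_2 = (q_2/q_1)·q_1 into the budget: q_1* = I/(p_1 + p_2·(q_2/q_1)).
Numerically q_2/q_1 = 0.167854, so q_1* = 45/(1.25 + 5.4·0.167854) = 20.868 and q_2* = 0.167854·20.868 = 3.5028.

q_1* = 20.868, q_2* = 3.5028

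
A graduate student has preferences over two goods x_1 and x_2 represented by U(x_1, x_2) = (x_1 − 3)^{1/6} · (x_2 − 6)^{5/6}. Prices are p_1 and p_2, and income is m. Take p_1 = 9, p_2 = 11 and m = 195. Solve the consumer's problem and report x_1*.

Let x_1' = x_1−3, x_2' = x_2−6. MRS = (1/5)·x_2'/x_1' = p_1/p_2.
Substituting into the budget: x_1* = 3 + 1/6·(m − 3·p_1 − 6·p_2)/p_1, and x_2* = 6 + 5/6·(…)/p_2.
Discretionary income = 195 − 3·9 − 6·11 = 102; x_1* = 3 + 1/6·102/9 = 4.8889.

x_1* = 4.8889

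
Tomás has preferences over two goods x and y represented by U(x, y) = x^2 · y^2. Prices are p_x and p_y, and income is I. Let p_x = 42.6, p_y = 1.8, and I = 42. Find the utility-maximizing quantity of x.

x* = 0.493

MU_x/MU_y = (2·y)/(2·x); tangency sets this equal to p_x/p_y.
So 2·p_y·y = 2·p_x·x; combined with the budget, a share 0.5 of income goes to x.
Demand: x*(p_x,p_y,I) = 0.5·I/p_x and y* = 0.5·I/p_y.
At p_x=42.6, p_y=1.8, I=42: x* = 0.5·42/42.6 = 0.493.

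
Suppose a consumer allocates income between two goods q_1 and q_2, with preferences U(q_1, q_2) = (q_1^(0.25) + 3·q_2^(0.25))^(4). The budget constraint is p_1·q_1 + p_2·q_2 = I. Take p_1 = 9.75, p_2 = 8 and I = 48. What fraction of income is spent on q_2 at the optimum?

share on q_2 = 0.8221

From the CES first-order condition, (1/3)·(q_2/q_1)^(0.75) = p_1/p_2.
Hence q_2/q_1 = (3·p_1/p_2)^(1/(0.75)), i.e. raised to the 4/3 power.
Substitute q_2 = (q_2/q_1)·q_1 into the budget: q_1* = I/(p_1 + p_2·(q_2/q_1)).
Numerically q_2/q_1 = 5.632673, so q_1* = 48/(9.75 + 8·5.632673) = 0.8757 and q_2* = 5.632673·0.8757 = 4.9327.
Expenditure on q_2: 8·4.9327 = 39.4616; share = 0.8221.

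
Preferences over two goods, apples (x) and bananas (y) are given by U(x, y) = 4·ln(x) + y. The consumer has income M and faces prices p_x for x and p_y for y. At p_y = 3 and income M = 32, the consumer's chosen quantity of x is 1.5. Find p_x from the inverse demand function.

p_x = 8

Set MRS = p_x/p_y: (4/x)/1 = p_x/p_y.
So x*(p_x,p_y) = 4·p_y/p_x, independent of income; and y* = (M − 4·p_y)/p_y.
Set x* = 1.5 in the demand function and solve for p_x: p_x = 8.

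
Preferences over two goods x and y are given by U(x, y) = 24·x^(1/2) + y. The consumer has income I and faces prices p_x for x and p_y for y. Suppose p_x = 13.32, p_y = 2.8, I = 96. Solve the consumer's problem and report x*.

x* = 6.3631

Thus x* = (12·p_y/p_x)² — independent of I — with the rest of income spent on y.
Plugging in: x* = (12·2.8/13.32)² = 6.3631.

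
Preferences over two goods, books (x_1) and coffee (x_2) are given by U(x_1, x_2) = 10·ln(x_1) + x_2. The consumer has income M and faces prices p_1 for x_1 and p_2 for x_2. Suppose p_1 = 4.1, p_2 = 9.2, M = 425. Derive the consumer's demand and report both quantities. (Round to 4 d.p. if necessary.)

x_1* = 22.439, x_2* = 36.1957

Set MRS = p_1/p_2: (10/x_1)/1 = p_1/p_2.
So x_1*(p_1,p_2) = 10·p_2/p_1, independent of income; and x_2* = (M − 10·p_2)/p_2.
At the given prices: x_1* = 10·9.2/4.1 = 22.439, and x_2* = 36.1957.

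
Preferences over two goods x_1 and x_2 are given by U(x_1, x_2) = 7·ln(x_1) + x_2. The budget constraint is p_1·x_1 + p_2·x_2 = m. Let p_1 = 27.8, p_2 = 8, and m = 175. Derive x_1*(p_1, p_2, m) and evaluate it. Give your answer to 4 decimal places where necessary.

x_1* = 2.0144

So x_1*(p_1,p_2) = 7·p_2/p_1, independent of income; and x_2* = (m − 7·p_2)/p_2.
At the given prices: x_1* = 7·8/27.8 = 2.0144.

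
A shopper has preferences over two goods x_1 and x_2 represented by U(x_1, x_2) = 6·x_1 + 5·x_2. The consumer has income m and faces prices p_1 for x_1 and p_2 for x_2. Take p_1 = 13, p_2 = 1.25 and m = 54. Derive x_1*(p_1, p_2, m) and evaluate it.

Linear utility — the consumer picks whichever good has higher MU/price: 6/13 = 0.4615 vs 5/1.25 = 4.
x_2 gives more utility per dollar, so spend all income on x_2: x_2* = m/p_2, x_1* = 0.
Numerically: x_1* = 0, x_2* = 43.2.

x_1* = 0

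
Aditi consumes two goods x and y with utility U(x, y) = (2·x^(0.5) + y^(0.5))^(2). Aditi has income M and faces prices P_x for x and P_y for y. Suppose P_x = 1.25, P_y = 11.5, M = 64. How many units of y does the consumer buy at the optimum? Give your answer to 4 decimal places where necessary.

y* = 0.1472

MRS = MU_x/MU_y = 2·(y/x)^(0.5). Set equal to P_x/P_y.
Hence y/x = ((1/2)·P_x/P_y)^(1/(0.5)), i.e. raised to the 2 power.
With the ratio pinned down, the budget gives x* = M/(P_x + P_y·(y/x)) and y* = (y/x)·x*.
Numerically y/x = 0.002954, so x* = 64/(1.25 + 11.5·0.002954) = 49.8455 and y* = 0.002954·49.8455 = 0.1472.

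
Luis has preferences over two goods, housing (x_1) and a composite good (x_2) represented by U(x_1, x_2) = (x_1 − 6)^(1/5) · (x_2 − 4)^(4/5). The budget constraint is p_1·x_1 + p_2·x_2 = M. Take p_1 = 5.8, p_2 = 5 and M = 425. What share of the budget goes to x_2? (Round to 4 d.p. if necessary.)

Let x_1' = x_1−6, x_2' = x_2−4. MRS = (1/4)·x_2'/x_1' = p_1/p_2.
After buying the subsistence bundle (6, 4), a share 0.2 of the remaining income goes to x_1: x_1* = 6 + 0.2·(M − 6p_1 − 4p_2)/p_1.
Discretionary income = 425 − 6·5.8 − 4·5 = 370.2; x_1* = 6 + 0.2·370.2/5.8 = 18.7655; x_2* = 4 + 0.8·370.2/5 = 63.232.
Expenditure on x_2: 5·63.232 = 316.16; share = 0.7439.

share on x_2 = 0.7439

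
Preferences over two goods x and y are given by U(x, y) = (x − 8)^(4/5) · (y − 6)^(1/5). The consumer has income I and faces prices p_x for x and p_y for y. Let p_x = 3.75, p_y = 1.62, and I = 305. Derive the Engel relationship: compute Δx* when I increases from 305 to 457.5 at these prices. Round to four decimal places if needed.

MRS = 4·(y−6)/(x−8). Tangency with p_x/p_y gives y−6 = (1/4)·(p_x/p_y)·(x−8).
Substituting into the budget: x* = 8 + 0.8·(I − 8·p_x − 6·p_y)/p_x, and y* = 6 + 0.2·(…)/p_y.
Discretionary income = 305 − 8·3.75 − 6·1.62 = 265.28; x* = 8 + 0.8·265.28/3.75 = 64.5931.
At I' = 457.5: x* = 97.1264. Change: 97.1264 − 64.5931 = 32.5333.

Δx* = 32.5333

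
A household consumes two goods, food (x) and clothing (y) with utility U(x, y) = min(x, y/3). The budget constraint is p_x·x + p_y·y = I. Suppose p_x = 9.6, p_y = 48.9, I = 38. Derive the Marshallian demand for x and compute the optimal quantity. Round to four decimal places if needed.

Leontief preferences: the optimum is at the kink where x/1 = y/3, i.e. y = 3·x.
Budget: p_x·x + p_y·3·x = I, so (p_x + 3·p_y)·x = I.
Demand: x*(p_x,p_y,I) = I/(p_x + 3·p_y), y* = 3·I/(p_x + 3·p_y).
Here 9.6 + 3·48.9 = 156.3, giving x* = 0.2431.

x* = 0.2431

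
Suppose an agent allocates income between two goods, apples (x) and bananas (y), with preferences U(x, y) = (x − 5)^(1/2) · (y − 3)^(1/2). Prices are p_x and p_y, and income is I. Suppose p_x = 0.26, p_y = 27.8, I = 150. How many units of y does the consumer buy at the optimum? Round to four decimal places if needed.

This is Cobb-Douglas in (x−5, y−3): tangency gives 0.5·p_y·(y−3) = 0.5·p_x·(x−5).
Substituting into the budget: x* = 5 + 0.5·(I − 5·p_x − 3·p_y)/p_x, and y* = 3 + 0.5·(…)/p_y.
Discretionary income = 150 − 5·0.26 − 3·27.8 = 65.3; y* = 3 + 0.5·65.3/27.8 = 4.1745.

y* = 4.1745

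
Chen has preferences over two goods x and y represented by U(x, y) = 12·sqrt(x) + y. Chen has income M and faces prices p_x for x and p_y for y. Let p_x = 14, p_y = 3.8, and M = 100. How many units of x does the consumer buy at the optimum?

x* = 2.6522

Solve: √x = 6·p_y/p_x, so x*(p_x,p_y) = (6·p_y/p_x)², and y* = (M − p_x·x*)/p_y.
Plugging in: x* = (6·3.8/14)² = 2.6522.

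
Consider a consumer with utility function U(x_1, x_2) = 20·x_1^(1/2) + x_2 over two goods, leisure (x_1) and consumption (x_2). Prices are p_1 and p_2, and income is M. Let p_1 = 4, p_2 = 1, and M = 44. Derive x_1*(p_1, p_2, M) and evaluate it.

Utility is quasi-linear in x_2; the FOC for x_1 is 10/√x_1 = p_1/p_2.
Solve: √x_1 = 10·p_2/p_1, so x_1*(p_1,p_2) = (10·p_2/p_1)², and x_2* = (M − p_1·x_1*)/p_2.
Plugging in: x_1* = (10·1/4)² = 6.25.

x_1* = 6.25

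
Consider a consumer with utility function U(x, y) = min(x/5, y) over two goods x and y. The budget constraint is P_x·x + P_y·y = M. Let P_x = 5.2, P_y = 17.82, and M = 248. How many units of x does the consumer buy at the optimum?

With perfect complements, no substitution: consume in ratio x:y = 5:1.
Budget: P_x·x + P_y·(1/5)·x = M, so (5·P_x + P_y)·x = 5·M.
Demand: x*(P_x,P_y,M) = 5·M/(5·P_x + P_y), y* = M/(5·P_x + P_y).
Here 5·5.2 + 17.82 = 43.82, giving x* = 28.2976.

x* = 28.2976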